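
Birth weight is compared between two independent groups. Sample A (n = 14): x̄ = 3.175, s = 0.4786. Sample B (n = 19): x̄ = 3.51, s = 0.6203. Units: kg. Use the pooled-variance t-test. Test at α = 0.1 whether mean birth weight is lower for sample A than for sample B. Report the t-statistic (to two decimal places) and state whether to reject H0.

Let group 1 = sample A, group 2 = sample B. H0: μ_1 = μ_2; H1: μ_1 < μ_2 (two-sample pooled-variance t-test, left-tailed).
s_p² = [(14−1)·0.4786² + (19−1)·0.6203²]/(14+19−2) = 0.319473
t = (3.175 − 3.51)/√[0.319473·(1/14 + 1/19)] = -1.68
df = n₁ + n₂ − 2 = 31
p-value = P(T ≤ -1.68) ≈ 0.0512
Since p ≈ 0.0512 < α = 0.1, reject H0; the evidence is statistically significant.

t = -1.68; reject H0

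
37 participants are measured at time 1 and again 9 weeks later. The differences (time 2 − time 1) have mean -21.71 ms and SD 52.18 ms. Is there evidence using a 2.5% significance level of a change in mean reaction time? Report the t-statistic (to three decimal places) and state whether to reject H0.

t = -2.531; reject H0

H0: μ_d = 0; H1: μ_d ≠ 0 (paired t-test on the differences, two-sided).
t = d̄/(s_d/√n) = -21.71/(52.18/√37) = -2.531
df = n − 1 = 36
Two-sided p-value ≈ 0.0159
Since p ≈ 0.0159 < α = 0.025, reject H0; the evidence is statistically significant.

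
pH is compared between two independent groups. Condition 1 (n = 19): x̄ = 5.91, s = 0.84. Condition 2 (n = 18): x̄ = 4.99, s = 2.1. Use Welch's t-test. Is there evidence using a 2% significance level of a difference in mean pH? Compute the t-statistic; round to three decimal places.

Let group 1 = condition 1, group 2 = condition 2. H0: μ_1 = μ_2; H1: μ_1 ≠ μ_2 (Welch's two-sample t-test, two-sided).
t = (x̄_1 − x̄_2)/√(s_1²/n_1 + s_2²/n_2) = (5.91 − 4.99)/√(0.84²/19 + 2.1²/18) = 1.732
Welch–Satterthwaite df ≈ 22.07
Two-sided p-value ≈ 0.097
Since p ≈ 0.097 > α = 0.02, fail to reject H0; the data do not provide sufficient evidence against H0.

1.732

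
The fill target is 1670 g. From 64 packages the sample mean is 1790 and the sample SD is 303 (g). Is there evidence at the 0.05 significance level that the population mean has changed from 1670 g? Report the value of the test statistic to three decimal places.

H0: μ = 1670; H1: μ ≠ 1670 (one-sample t-test, two-sided).
t = (x̄ − μ₀)/(s/√n) = (1790 − 1670)/(303/√64) = 3.168
df = n − 1 = 63
Two-sided p-value ≈ 0.002
Since p ≈ 0.002 < α = 0.05, reject H0; the data support H1.

3.168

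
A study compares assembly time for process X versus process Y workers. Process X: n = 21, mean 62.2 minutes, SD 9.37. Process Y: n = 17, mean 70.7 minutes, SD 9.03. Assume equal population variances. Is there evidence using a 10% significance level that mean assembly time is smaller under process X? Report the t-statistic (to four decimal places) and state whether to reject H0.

Let group 1 = process X, group 2 = process Y. H0: μ_1 = μ_2; H1: μ_1 < μ_2 (two-sample pooled-variance t-test, left-tailed).
s_p² = [(21−1)·9.37² + (17−1)·9.03²]/(21+17−2) = 85.0165
t = (62.2 − 70.7)/√[85.0165·(1/21 + 1/17)] = -2.8256
df = n₁ + n₂ − 2 = 36
p-value = P(T ≤ -2.8256) ≈ 0.0038
Since p ≈ 0.0038 < α = 0.1, reject H0; the evidence is statistically significant.

t = -2.8256; reject H0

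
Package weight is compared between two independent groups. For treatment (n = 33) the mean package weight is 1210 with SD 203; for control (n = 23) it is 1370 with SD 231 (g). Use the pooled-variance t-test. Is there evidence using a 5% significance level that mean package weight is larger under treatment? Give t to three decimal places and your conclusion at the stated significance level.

Let group 1 = treatment, group 2 = control. H0: μ_1 = μ_2; H1: μ_1 > μ_2 (two-sample pooled-variance t-test, right-tailed).
s_p² = [(33−1)·203² + (23−1)·231²]/(33+23−2) = 46159.8
t = (1210 − 1370)/√[46159.8·(1/33 + 1/23)] = -2.742
df = n₁ + n₂ − 2 = 54
p-value = P(T ≥ -2.742) ≈ 0.9959
Since p ≈ 0.9959 > α = 0.05, fail to reject H0; the evidence is not statistically significant.

t = -2.742; fail to reject H0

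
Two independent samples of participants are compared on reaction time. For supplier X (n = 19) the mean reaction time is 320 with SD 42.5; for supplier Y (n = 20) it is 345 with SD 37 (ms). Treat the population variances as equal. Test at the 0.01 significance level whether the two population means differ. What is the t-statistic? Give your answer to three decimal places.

Let group 1 = supplier X, group 2 = supplier Y. H0: μ_1 = μ_2; H1: μ_1 ≠ μ_2 (two-sample pooled-variance t-test, two-sided).
s_p² = [(19−1)·42.5² + (20−1)·37²]/(19+20−2) = 1581.72
t = (320 − 345)/√[1581.72·(1/19 + 1/20)] = -1.962
df = n₁ + n₂ − 2 = 37
Two-sided p-value ≈ 0.057
Since p ≈ 0.057 > α = 0.01, fail to reject H0; the evidence is not statistically significant.

-1.962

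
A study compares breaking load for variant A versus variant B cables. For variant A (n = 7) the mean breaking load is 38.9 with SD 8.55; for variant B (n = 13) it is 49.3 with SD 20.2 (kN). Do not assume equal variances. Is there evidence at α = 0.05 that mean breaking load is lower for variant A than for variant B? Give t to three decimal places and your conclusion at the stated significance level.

t = -1.608; fail to reject H0

Let group 1 = variant A, group 2 = variant B. H0: μ_1 = μ_2; H1: μ_1 < μ_2 (Welch's two-sample t-test, left-tailed).
t = (x̄_1 − x̄_2)/√(s_1²/n_1 + s_2²/n_2) = (38.9 − 49.3)/√(8.55²/7 + 20.2²/13) = -1.608
Welch–Satterthwaite df ≈ 17.45
p-value = P(T ≤ -1.608) ≈ 0.063
Since p ≈ 0.063 > α = 0.05, fail to reject H0; the evidence is not statistically significant.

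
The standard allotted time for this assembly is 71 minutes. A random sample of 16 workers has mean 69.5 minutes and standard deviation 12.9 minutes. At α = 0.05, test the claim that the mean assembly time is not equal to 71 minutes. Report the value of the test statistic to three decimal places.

H0: μ = 71; H1: μ ≠ 71 (one-sample t-test, two-sided).
t = (x̄ − μ₀)/(s/√n) = (69.5 − 71)/(12.9/√16) = -0.465
df = n − 1 = 15
Two-sided p-value ≈ 0.6485
Since p ≈ 0.6485 > α = 0.05, fail to reject H0; the evidence is not statistically significant.

-0.465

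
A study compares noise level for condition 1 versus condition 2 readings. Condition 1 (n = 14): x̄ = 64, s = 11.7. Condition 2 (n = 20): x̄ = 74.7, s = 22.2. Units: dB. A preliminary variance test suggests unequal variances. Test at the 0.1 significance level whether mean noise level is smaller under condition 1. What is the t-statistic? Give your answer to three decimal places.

-1.824

Let group 1 = condition 1, group 2 = condition 2. H0: μ_1 = μ_2; H1: μ_1 < μ_2 (Welch's two-sample t-test, left-tailed).
t = (x̄_1 − x̄_2)/√(s_1²/n_1 + s_2²/n_2) = (64 − 74.7)/√(11.7²/14 + 22.2²/20) = -1.824
Welch–Satterthwaite df ≈ 30.14
p-value = P(T ≤ -1.824) ≈ 0.039
Since p ≈ 0.039 < α = 0.1, reject H0; the data support H1.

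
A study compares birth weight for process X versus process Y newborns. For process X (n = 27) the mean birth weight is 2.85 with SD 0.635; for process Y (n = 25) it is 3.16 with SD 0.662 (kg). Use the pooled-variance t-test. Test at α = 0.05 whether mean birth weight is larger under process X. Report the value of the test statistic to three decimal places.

Let group 1 = process X, group 2 = process Y. H0: μ_1 = μ_2; H1: μ_1 > μ_2 (two-sample pooled-variance t-test, right-tailed).
s_p² = [(27−1)·0.635² + (25−1)·0.662²]/(27+25−2) = 0.420034
t = (2.85 − 3.16)/√[0.420034·(1/27 + 1/25)] = -1.723
df = n₁ + n₂ − 2 = 50
p-value = P(T ≥ -1.723) ≈ 0.954
Since p ≈ 0.954 > α = 0.05, fail to reject H0; the data do not provide sufficient evidence against H0.

-1.723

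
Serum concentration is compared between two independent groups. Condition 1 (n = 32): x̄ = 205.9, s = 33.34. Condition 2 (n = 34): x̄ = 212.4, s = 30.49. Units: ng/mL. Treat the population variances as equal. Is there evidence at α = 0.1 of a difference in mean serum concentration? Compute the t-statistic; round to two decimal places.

-0.83

Let group 1 = condition 1, group 2 = condition 2. H0: μ_1 = μ_2; H1: μ_1 ≠ μ_2 (two-sample pooled-variance t-test, two-sided).
s_p² = [(32−1)·33.34² + (34−1)·30.49²]/(32+34−2) = 1017.76
t = (205.9 − 212.4)/√[1017.76·(1/32 + 1/34)] = -0.83
df = n₁ + n₂ − 2 = 64
Two-sided p-value ≈ 0.411
Since p ≈ 0.411 > α = 0.1, fail to reject H0; the data do not provide sufficient evidence against H0.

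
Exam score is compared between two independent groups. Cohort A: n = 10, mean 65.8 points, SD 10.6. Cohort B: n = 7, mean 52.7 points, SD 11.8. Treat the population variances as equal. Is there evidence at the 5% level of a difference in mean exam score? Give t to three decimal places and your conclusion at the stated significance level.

t = 2.396; reject H0

Let group 1 = cohort A, group 2 = cohort B. H0: μ_1 = μ_2; H1: μ_1 ≠ μ_2 (two-sample pooled-variance t-test, two-sided).
s_p² = [(10−1)·10.6² + (7−1)·11.8²]/(10+7−2) = 123.112
t = (65.8 − 52.7)/√[123.112·(1/10 + 1/7)] = 2.396
df = n₁ + n₂ − 2 = 15
Two-sided p-value ≈ 0.030
Since p ≈ 0.030 < α = 0.05, reject H0; the evidence is statistically significant.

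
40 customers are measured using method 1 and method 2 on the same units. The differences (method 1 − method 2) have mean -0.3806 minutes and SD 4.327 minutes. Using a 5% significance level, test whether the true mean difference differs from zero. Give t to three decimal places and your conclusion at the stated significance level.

H0: μ_d = 0; H1: μ_d ≠ 0 (paired t-test on the differences, two-sided).
t = d̄/(s_d/√n) = -0.3806/(4.327/√40) = -0.556
df = n − 1 = 39
Two-sided p-value ≈ 0.5812
Since p ≈ 0.5812 > α = 0.05, fail to reject H0; the evidence is not statistically significant.

t = -0.556; fail to reject H0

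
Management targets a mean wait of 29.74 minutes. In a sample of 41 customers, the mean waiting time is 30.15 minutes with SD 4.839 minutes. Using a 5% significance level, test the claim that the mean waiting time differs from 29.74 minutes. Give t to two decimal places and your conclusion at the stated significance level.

H0: μ = 29.74; H1: μ ≠ 29.74 (one-sample t-test, two-sided).
t = (x̄ − μ₀)/(s/√n) = (30.15 − 29.74)/(4.839/√41) = 0.54
df = n − 1 = 40
Two-sided p-value ≈ 0.590
Since p ≈ 0.590 > α = 0.05, fail to reject H0; the evidence is not statistically significant.

t = 0.54; fail to reject H0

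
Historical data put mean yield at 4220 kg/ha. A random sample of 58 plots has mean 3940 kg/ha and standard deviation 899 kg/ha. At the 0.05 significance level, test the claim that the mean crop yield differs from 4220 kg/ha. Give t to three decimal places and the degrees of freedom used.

H0: μ = 4220; H1: μ ≠ 4220 (one-sample t-test, two-sided).
t = (x̄ − μ₀)/(s/√n) = (3940 − 4220)/(899/√58) = -2.372
df = n − 1 = 57
Two-sided p-value ≈ 0.0211
Since p ≈ 0.0211 < α = 0.05, reject H0; the evidence is statistically significant.

t = -2.372, df = 57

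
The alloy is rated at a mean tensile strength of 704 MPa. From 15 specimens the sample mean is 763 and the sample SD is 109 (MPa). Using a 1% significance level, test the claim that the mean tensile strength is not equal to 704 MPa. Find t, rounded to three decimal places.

2.096

H0: μ = 704; H1: μ ≠ 704 (one-sample t-test, two-sided).
t = (x̄ − μ₀)/(s/√n) = (763 − 704)/(109/√15) = 2.096
df = n − 1 = 14
Two-sided p-value ≈ 0.0547
Since p ≈ 0.0547 > α = 0.01, fail to reject H0; the evidence is not statistically significant.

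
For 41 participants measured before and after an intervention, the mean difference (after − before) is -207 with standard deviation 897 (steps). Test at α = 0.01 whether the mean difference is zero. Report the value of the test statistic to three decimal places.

-1.478

H0: μ_d = 0; H1: μ_d ≠ 0 (paired t-test on the differences, two-sided).
t = d̄/(s_d/√n) = -207/(897/√41) = -1.478
df = n − 1 = 40
Two-sided p-value ≈ 0.147
Since p ≈ 0.147 > α = 0.01, fail to reject H0; the evidence is not statistically significant.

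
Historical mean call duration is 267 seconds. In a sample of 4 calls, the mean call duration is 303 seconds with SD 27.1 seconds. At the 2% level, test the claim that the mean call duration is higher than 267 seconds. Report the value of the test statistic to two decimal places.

H0: μ = 267; H1: μ > 267 (one-sample t-test, right-tailed).
t = (x̄ − μ₀)/(s/√n) = (303 − 267)/(27.1/√4) = 2.66
df = n − 1 = 3
p-value = P(T ≥ 2.66) ≈ 0.038
Since p ≈ 0.038 > α = 0.02, fail to reject H0; the evidence is not statistically significant.

2.66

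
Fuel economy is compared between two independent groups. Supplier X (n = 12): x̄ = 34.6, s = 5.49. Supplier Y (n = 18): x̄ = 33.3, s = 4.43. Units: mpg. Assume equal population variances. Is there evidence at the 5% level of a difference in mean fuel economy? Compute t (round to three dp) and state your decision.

Let group 1 = supplier X, group 2 = supplier Y. H0: μ_1 = μ_2; H1: μ_1 ≠ μ_2 (two-sample pooled-variance t-test, two-sided).
s_p² = [(12−1)·5.49² + (18−1)·4.43²]/(12+18−2) = 23.7559
t = (34.6 − 33.3)/√[23.7559·(1/12 + 1/18)] = 0.716
df = n₁ + n₂ − 2 = 28
Two-sided p-value ≈ 0.480
Since p ≈ 0.480 > α = 0.05, fail to reject H0; the data do not provide sufficient evidence against H0.

t = 0.716; fail to reject H0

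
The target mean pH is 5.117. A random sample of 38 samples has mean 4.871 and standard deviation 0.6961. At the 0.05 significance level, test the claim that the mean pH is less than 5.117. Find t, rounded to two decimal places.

-2.18

H0: μ = 5.117; H1: μ < 5.117 (one-sample t-test, left-tailed).
t = (x̄ − μ₀)/(s/√n) = (4.871 − 5.117)/(0.6961/√38) = -2.18
df = n − 1 = 37
p-value = P(T ≤ -2.18) ≈ 0.018
Since p ≈ 0.018 < α = 0.05, reject H0; the data support H1.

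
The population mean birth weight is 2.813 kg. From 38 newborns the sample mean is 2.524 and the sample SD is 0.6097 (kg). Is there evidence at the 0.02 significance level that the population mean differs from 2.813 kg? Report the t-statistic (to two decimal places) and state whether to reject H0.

H0: μ = 2.813; H1: μ ≠ 2.813 (one-sample t-test, two-sided).
t = (x̄ − μ₀)/(s/√n) = (2.524 − 2.813)/(0.6097/√38) = -2.92
df = n − 1 = 37
Two-sided p-value ≈ 0.006
Since p ≈ 0.006 < α = 0.02, reject H0; the data support H1.

t = -2.92; reject H0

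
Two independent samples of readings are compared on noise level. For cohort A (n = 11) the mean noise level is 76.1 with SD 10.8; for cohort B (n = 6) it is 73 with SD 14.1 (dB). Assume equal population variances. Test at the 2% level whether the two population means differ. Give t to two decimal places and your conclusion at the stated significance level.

t = 0.51; fail to reject H0

Let group 1 = cohort A, group 2 = cohort B. H0: μ_1 = μ_2; H1: μ_1 ≠ μ_2 (two-sample pooled-variance t-test, two-sided).
s_p² = [(11−1)·10.8² + (6−1)·14.1²]/(11+6−2) = 144.03
t = (76.1 − 73)/√[144.03·(1/11 + 1/6)] = 0.51
df = n₁ + n₂ − 2 = 15
Two-sided p-value ≈ 0.618
Since p ≈ 0.618 > α = 0.02, fail to reject H0; the evidence is not statistically significant.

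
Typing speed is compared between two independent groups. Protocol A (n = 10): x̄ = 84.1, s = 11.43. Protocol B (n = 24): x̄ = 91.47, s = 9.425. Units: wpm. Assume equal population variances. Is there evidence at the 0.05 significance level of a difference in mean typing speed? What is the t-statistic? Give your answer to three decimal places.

Let group 1 = protocol A, group 2 = protocol B. H0: μ_1 = μ_2; H1: μ_1 ≠ μ_2 (two-sample pooled-variance t-test, two-sided).
s_p² = [(10−1)·11.43² + (24−1)·9.425²]/(10+24−2) = 100.591
t = (84.1 − 91.47)/√[100.591·(1/10 + 1/24)] = -1.952
df = n₁ + n₂ − 2 = 32
Two-sided p-value ≈ 0.0597
Since p ≈ 0.0597 > α = 0.05, fail to reject H0; the data do not provide sufficient evidence against H0.

-1.952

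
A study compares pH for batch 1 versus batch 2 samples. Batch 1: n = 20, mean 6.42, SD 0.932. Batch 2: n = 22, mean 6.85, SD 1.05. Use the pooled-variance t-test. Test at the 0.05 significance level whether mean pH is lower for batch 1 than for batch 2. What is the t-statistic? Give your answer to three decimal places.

Let group 1 = batch 1, group 2 = batch 2. H0: μ_1 = μ_2; H1: μ_1 < μ_2 (two-sample pooled-variance t-test, left-tailed).
s_p² = [(20−1)·0.932² + (22−1)·1.05²]/(20+22−2) = 0.991409
t = (6.42 − 6.85)/√[0.991409·(1/20 + 1/22)] = -1.398
df = n₁ + n₂ − 2 = 40
p-value = P(T ≤ -1.398) ≈ 0.0849
Since p ≈ 0.0849 > α = 0.05, fail to reject H0; the data do not provide sufficient evidence against H0.

-1.398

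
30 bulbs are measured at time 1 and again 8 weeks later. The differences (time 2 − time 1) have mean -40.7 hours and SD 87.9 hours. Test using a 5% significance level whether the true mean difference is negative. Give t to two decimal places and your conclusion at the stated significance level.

H0: μ_d = 0; H1: μ_d < 0 (paired t-test on the differences, left-tailed).
t = d̄/(s_d/√n) = -40.7/(87.9/√30) = -2.54
df = n − 1 = 29
p-value = P(T ≤ -2.54) ≈ 0.0084
Since p ≈ 0.0084 < α = 0.05, reject H0; the data support H1.

t = -2.54; reject H0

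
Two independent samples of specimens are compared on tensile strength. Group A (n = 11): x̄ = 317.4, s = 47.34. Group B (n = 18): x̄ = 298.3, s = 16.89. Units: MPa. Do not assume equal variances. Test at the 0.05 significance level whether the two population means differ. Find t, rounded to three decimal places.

1.289

Let group 1 = group A, group 2 = group B. H0: μ_1 = μ_2; H1: μ_1 ≠ μ_2 (Welch's two-sample t-test, two-sided).
t = (x̄_1 − x̄_2)/√(s_1²/n_1 + s_2²/n_2) = (317.4 − 298.3)/√(47.34²/11 + 16.89²/18) = 1.289
Welch–Satterthwaite df ≈ 11.58
Two-sided p-value ≈ 0.2226
Since p ≈ 0.2226 > α = 0.05, fail to reject H0; the data do not provide sufficient evidence against H0.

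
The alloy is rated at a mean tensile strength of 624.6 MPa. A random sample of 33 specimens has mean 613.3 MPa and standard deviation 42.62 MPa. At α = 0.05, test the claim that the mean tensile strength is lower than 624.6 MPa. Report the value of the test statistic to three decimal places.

-1.523

H0: μ = 624.6; H1: μ < 624.6 (one-sample t-test, left-tailed).
t = (x̄ − μ₀)/(s/√n) = (613.3 − 624.6)/(42.62/√33) = -1.523
df = n − 1 = 32
p-value = P(T ≤ -1.523) ≈ 0.069
Since p ≈ 0.069 > α = 0.05, fail to reject H0; the evidence is not statistically significant.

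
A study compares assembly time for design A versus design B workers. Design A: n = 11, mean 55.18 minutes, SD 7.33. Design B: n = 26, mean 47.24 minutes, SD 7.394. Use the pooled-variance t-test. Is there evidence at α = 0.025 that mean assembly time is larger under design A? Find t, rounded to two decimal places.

2.99

Let group 1 = design A, group 2 = design B. H0: μ_1 = μ_2; H1: μ_1 > μ_2 (two-sample pooled-variance t-test, right-tailed).
s_p² = [(11−1)·7.33² + (26−1)·7.394²]/(11+26−2) = 54.402
t = (55.18 − 47.24)/√[54.402·(1/11 + 1/26)] = 2.99
df = n₁ + n₂ − 2 = 35
p-value = P(T ≥ 2.99) ≈ 0.003
Since p ≈ 0.003 < α = 0.025, reject H0; the evidence is statistically significant.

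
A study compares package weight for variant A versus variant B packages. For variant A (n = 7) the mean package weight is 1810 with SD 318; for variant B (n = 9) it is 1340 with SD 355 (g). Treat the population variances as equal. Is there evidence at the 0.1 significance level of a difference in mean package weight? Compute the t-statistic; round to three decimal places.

2.746

Let group 1 = variant A, group 2 = variant B. H0: μ_1 = μ_2; H1: μ_1 ≠ μ_2 (two-sample pooled-variance t-test, two-sided).
s_p² = [(7−1)·318² + (9−1)·355²]/(7+9−2) = 115353
t = (1810 − 1340)/√[115353·(1/7 + 1/9)] = 2.746
df = n₁ + n₂ − 2 = 14
Two-sided p-value ≈ 0.016
Since p ≈ 0.016 < α = 0.1, reject H0; the data support H1.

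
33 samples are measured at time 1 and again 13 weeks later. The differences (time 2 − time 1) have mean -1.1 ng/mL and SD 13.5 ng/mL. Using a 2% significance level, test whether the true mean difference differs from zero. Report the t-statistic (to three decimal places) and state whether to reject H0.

H0: μ_d = 0; H1: μ_d ≠ 0 (paired t-test on the differences, two-sided).
t = d̄/(s_d/√n) = -1.1/(13.5/√33) = -0.468
df = n − 1 = 32
Two-sided p-value ≈ 0.6429
Since p ≈ 0.6429 > α = 0.02, fail to reject H0; the evidence is not statistically significant.

t = -0.468; fail to reject H0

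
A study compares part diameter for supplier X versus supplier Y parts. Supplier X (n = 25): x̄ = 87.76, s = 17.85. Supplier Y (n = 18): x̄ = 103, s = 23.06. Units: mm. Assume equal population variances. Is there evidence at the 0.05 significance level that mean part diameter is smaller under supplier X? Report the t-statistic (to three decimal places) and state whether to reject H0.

Let group 1 = supplier X, group 2 = supplier Y. H0: μ_1 = μ_2; H1: μ_1 < μ_2 (two-sample pooled-variance t-test, left-tailed).
s_p² = [(25−1)·17.85² + (18−1)·23.06²]/(25+18−2) = 406.998
t = (87.76 − 103)/√[406.998·(1/25 + 1/18)] = -2.444
df = n₁ + n₂ − 2 = 41
p-value = P(T ≤ -2.444) ≈ 0.0095
Since p ≈ 0.0095 < α = 0.05, reject H0; the evidence is statistically significant.

t = -2.444; reject H0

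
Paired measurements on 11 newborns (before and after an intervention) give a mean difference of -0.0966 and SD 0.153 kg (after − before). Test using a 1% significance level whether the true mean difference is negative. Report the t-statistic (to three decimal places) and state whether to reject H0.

H0: μ_d = 0; H1: μ_d < 0 (paired t-test on the differences, left-tailed).
t = d̄/(s_d/√n) = -0.0966/(0.153/√11) = -2.094
df = n − 1 = 10
p-value = P(T ≤ -2.094) ≈ 0.031
Since p ≈ 0.031 > α = 0.01, fail to reject H0; the data do not provide sufficient evidence against H0.

t = -2.094; fail to reject H0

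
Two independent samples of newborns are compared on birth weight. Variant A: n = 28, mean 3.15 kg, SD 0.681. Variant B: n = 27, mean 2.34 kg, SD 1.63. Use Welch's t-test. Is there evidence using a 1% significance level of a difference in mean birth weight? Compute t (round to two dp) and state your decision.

t = 2.39; fail to reject H0

Let group 1 = variant A, group 2 = variant B. H0: μ_1 = μ_2; H1: μ_1 ≠ μ_2 (Welch's two-sample t-test, two-sided).
t = (x̄_1 − x̄_2)/√(s_1²/n_1 + s_2²/n_2) = (3.15 − 2.34)/√(0.681²/28 + 1.63²/27) = 2.39
Welch–Satterthwaite df ≈ 34.55
Two-sided p-value ≈ 0.0225
Since p ≈ 0.0225 > α = 0.01, fail to reject H0; the data do not provide sufficient evidence against H0.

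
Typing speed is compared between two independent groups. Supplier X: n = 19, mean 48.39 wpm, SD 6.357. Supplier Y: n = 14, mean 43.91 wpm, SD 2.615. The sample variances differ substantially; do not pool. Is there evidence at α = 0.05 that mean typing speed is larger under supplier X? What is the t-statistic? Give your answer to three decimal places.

2.770

Let group 1 = supplier X, group 2 = supplier Y. H0: μ_1 = μ_2; H1: μ_1 > μ_2 (Welch's two-sample t-test, right-tailed).
t = (x̄_1 − x̄_2)/√(s_1²/n_1 + s_2²/n_2) = (48.39 − 43.91)/√(6.357²/19 + 2.615²/14) = 2.770
Welch–Satterthwaite df ≈ 25.36
p-value = P(T ≥ 2.770) ≈ 0.005
Since p ≈ 0.005 < α = 0.05, reject H0; the data support H1.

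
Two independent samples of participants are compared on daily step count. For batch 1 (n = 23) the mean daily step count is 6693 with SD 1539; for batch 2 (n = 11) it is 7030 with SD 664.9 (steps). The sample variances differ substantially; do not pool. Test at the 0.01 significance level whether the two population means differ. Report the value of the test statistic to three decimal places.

Let group 1 = batch 1, group 2 = batch 2. H0: μ_1 = μ_2; H1: μ_1 ≠ μ_2 (Welch's two-sample t-test, two-sided).
t = (x̄_1 − x̄_2)/√(s_1²/n_1 + s_2²/n_2) = (6693 − 7030)/√(1539²/23 + 664.9²/11) = -0.891
Welch–Satterthwaite df ≈ 31.85
Two-sided p-value ≈ 0.380
Since p ≈ 0.380 > α = 0.01, fail to reject H0; the data do not provide sufficient evidence against H0.

-0.891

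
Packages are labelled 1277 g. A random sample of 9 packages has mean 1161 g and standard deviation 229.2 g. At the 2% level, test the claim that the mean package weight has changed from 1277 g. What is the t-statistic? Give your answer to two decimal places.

H0: μ = 1277; H1: μ ≠ 1277 (one-sample t-test, two-sided).
t = (x̄ − μ₀)/(s/√n) = (1161 − 1277)/(229.2/√9) = -1.52
df = n − 1 = 8
Two-sided p-value ≈ 0.1674
Since p ≈ 0.1674 > α = 0.02, fail to reject H0; the data do not provide sufficient evidence against H0.

-1.52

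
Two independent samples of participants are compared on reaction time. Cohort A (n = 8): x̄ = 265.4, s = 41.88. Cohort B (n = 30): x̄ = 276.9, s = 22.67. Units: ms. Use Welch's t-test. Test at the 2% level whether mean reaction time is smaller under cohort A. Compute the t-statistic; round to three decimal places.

Let group 1 = cohort A, group 2 = cohort B. H0: μ_1 = μ_2; H1: μ_1 < μ_2 (Welch's two-sample t-test, left-tailed).
t = (x̄_1 − x̄_2)/√(s_1²/n_1 + s_2²/n_2) = (265.4 − 276.9)/√(41.88²/8 + 22.67²/30) = -0.748
Welch–Satterthwaite df ≈ 8.12
p-value = P(T ≤ -0.748) ≈ 0.2378
Since p ≈ 0.2378 > α = 0.02, fail to reject H0; the evidence is not statistically significant.

-0.748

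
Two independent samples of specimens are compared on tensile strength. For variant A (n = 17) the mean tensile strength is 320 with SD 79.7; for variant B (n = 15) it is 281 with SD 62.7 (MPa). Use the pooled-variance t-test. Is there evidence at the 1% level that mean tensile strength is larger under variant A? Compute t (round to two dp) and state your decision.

Let group 1 = variant A, group 2 = variant B. H0: μ_1 = μ_2; H1: μ_1 > μ_2 (two-sample pooled-variance t-test, right-tailed).
s_p² = [(17−1)·79.7² + (15−1)·62.7²]/(17+15−2) = 5222.38
t = (320 − 281)/√[5222.38·(1/17 + 1/15)] = 1.52
df = n₁ + n₂ − 2 = 30
p-value = P(T ≥ 1.52) ≈ 0.0691
Since p ≈ 0.0691 > α = 0.01, fail to reject H0; the data do not provide sufficient evidence against H0.

t = 1.52; fail to reject H0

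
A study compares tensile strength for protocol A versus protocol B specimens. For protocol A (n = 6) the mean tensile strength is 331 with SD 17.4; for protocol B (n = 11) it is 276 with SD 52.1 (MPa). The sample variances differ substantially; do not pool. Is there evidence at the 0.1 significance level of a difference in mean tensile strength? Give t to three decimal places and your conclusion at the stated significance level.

Let group 1 = protocol A, group 2 = protocol B. H0: μ_1 = μ_2; H1: μ_1 ≠ μ_2 (Welch's two-sample t-test, two-sided).
t = (x̄_1 − x̄_2)/√(s_1²/n_1 + s_2²/n_2) = (331 − 276)/√(17.4²/6 + 52.1²/11) = 3.190
Welch–Satterthwaite df ≈ 13.39
Two-sided p-value ≈ 0.0069
Since p ≈ 0.0069 < α = 0.1, reject H0; the evidence is statistically significant.

t = 3.190; reject H0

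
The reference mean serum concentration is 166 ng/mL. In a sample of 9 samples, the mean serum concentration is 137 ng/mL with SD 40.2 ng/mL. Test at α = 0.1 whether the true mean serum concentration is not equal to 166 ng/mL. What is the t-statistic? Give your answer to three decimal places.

-2.164

H0: μ = 166; H1: μ ≠ 166 (one-sample t-test, two-sided).
t = (x̄ − μ₀)/(s/√n) = (137 − 166)/(40.2/√9) = -2.164
df = n − 1 = 8
Two-sided p-value ≈ 0.062
Since p ≈ 0.062 < α = 0.1, reject H0; the evidence is statistically significant.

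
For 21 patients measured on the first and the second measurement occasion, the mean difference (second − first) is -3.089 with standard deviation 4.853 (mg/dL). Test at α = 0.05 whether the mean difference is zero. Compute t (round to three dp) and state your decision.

t = -2.917; reject H0

H0: μ_d = 0; H1: μ_d ≠ 0 (paired t-test on the differences, two-sided).
t = d̄/(s_d/√n) = -3.089/(4.853/√21) = -2.917
df = n − 1 = 20
Two-sided p-value ≈ 0.0085
Since p ≈ 0.0085 < α = 0.05, reject H0; the evidence is statistically significant.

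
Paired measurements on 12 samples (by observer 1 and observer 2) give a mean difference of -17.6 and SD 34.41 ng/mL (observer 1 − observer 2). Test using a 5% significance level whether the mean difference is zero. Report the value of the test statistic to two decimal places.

-1.77

H0: μ_d = 0; H1: μ_d ≠ 0 (paired t-test on the differences, two-sided).
t = d̄/(s_d/√n) = -17.6/(34.41/√12) = -1.77
df = n − 1 = 11
Two-sided p-value ≈ 0.104
Since p ≈ 0.104 > α = 0.05, fail to reject H0; the evidence is not statistically significant.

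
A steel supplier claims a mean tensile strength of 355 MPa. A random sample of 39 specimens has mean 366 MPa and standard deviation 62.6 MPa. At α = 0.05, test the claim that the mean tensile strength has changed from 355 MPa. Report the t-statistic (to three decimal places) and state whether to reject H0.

H0: μ = 355; H1: μ ≠ 355 (one-sample t-test, two-sided).
t = (x̄ − μ₀)/(s/√n) = (366 − 355)/(62.6/√39) = 1.097
df = n − 1 = 38
Two-sided p-value ≈ 0.279
Since p ≈ 0.279 > α = 0.05, fail to reject H0; the evidence is not statistically significant.

t = 1.097; fail to reject H0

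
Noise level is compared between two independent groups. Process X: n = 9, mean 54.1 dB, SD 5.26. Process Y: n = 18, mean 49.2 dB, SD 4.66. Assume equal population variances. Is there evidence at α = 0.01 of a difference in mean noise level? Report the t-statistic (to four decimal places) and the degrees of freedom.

t = 2.4696, df = 25

Let group 1 = process X, group 2 = process Y. H0: μ_1 = μ_2; H1: μ_1 ≠ μ_2 (two-sample pooled-variance t-test, two-sided).
s_p² = [(9−1)·5.26² + (18−1)·4.66²]/(9+18−2) = 23.6202
t = (54.1 − 49.2)/√[23.6202·(1/9 + 1/18)] = 2.4696
df = n₁ + n₂ − 2 = 25
Two-sided p-value ≈ 0.0207
Since p ≈ 0.0207 > α = 0.01, fail to reject H0; the evidence is not statistically significant.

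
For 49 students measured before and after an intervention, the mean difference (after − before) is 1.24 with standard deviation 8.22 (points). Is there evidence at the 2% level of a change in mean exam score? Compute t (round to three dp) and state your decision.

H0: μ_d = 0; H1: μ_d ≠ 0 (paired t-test on the differences, two-sided).
t = d̄/(s_d/√n) = 1.24/(8.22/√49) = 1.056
df = n − 1 = 48
Two-sided p-value ≈ 0.296
Since p ≈ 0.296 > α = 0.02, fail to reject H0; the evidence is not statistically significant.

t = 1.056; fail to reject H0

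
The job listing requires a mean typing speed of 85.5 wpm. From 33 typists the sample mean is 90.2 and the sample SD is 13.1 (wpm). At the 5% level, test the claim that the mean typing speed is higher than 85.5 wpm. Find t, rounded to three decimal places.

2.061

H0: μ = 85.5; H1: μ > 85.5 (one-sample t-test, right-tailed).
t = (x̄ − μ₀)/(s/√n) = (90.2 − 85.5)/(13.1/√33) = 2.061
df = n − 1 = 32
p-value = P(T ≥ 2.061) ≈ 0.024
Since p ≈ 0.024 < α = 0.05, reject H0; the data support H1.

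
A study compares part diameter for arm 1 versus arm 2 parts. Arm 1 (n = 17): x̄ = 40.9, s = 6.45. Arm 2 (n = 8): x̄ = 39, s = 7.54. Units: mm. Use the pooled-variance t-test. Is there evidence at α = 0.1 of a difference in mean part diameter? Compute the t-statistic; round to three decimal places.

Let group 1 = arm 1, group 2 = arm 2. H0: μ_1 = μ_2; H1: μ_1 ≠ μ_2 (two-sample pooled-variance t-test, two-sided).
s_p² = [(17−1)·6.45² + (8−1)·7.54²]/(17+8−2) = 46.2435
t = (40.9 − 39)/√[46.2435·(1/17 + 1/8)] = 0.652
df = n₁ + n₂ − 2 = 23
Two-sided p-value ≈ 0.521
Since p ≈ 0.521 > α = 0.1, fail to reject H0; the data do not provide sufficient evidence against H0.

0.652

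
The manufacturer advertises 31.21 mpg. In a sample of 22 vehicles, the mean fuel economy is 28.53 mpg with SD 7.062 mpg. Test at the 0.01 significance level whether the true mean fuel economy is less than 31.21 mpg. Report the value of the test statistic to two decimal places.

-1.78

H0: μ = 31.21; H1: μ < 31.21 (one-sample t-test, left-tailed).
t = (x̄ − μ₀)/(s/√n) = (28.53 − 31.21)/(7.062/√22) = -1.78
df = n − 1 = 21
p-value = P(T ≤ -1.78) ≈ 0.0448
Since p ≈ 0.0448 > α = 0.01, fail to reject H0; the data do not provide sufficient evidence against H0.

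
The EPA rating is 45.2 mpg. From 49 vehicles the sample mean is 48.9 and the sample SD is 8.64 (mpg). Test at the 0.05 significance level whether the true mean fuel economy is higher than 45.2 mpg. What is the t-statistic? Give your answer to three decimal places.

2.998

H0: μ = 45.2; H1: μ > 45.2 (one-sample t-test, right-tailed).
t = (x̄ − μ₀)/(s/√n) = (48.9 − 45.2)/(8.64/√49) = 2.998
df = n − 1 = 48
p-value = P(T ≥ 2.998) ≈ 0.0021
Since p ≈ 0.0021 < α = 0.05, reject H0; the evidence is statistically significant.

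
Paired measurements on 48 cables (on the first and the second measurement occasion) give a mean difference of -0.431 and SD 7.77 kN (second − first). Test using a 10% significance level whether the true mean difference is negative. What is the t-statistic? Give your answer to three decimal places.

H0: μ_d = 0; H1: μ_d < 0 (paired t-test on the differences, left-tailed).
t = d̄/(s_d/√n) = -0.431/(7.77/√48) = -0.384
df = n − 1 = 47
p-value = P(T ≤ -0.384) ≈ 0.351
Since p ≈ 0.351 > α = 0.1, fail to reject H0; the data do not provide sufficient evidence against H0.

-0.384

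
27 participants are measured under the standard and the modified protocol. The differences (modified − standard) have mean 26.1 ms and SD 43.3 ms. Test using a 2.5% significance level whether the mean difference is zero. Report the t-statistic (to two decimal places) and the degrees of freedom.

t = 3.13, df = 26

H0: μ_d = 0; H1: μ_d ≠ 0 (paired t-test on the differences, two-sided).
t = d̄/(s_d/√n) = 26.1/(43.3/√27) = 3.13
df = n − 1 = 26
Two-sided p-value ≈ 0.004
Since p ≈ 0.004 < α = 0.025, reject H0; the evidence is statistically significant.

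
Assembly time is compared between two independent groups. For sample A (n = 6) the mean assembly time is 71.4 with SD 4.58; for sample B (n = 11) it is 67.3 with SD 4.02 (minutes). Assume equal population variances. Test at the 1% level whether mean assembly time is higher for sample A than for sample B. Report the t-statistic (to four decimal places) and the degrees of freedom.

Let group 1 = sample A, group 2 = sample B. H0: μ_1 = μ_2; H1: μ_1 > μ_2 (two-sample pooled-variance t-test, right-tailed).
s_p² = [(6−1)·4.58² + (11−1)·4.02²]/(6+11−2) = 17.7657
t = (71.4 − 67.3)/√[17.7657·(1/6 + 1/11)] = 1.9166
df = n₁ + n₂ − 2 = 15
p-value = P(T ≥ 1.9166) ≈ 0.0373
Since p ≈ 0.0373 > α = 0.01, fail to reject H0; the data do not provide sufficient evidence against H0.

t = 1.9166, df = 15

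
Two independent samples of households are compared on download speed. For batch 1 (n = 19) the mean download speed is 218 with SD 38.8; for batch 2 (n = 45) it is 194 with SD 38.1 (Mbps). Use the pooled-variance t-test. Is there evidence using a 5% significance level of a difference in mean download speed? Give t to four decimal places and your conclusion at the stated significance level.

Let group 1 = batch 1, group 2 = batch 2. H0: μ_1 = μ_2; H1: μ_1 ≠ μ_2 (two-sample pooled-variance t-test, two-sided).
s_p² = [(19−1)·38.8² + (45−1)·38.1²]/(19+45−2) = 1467.24
t = (218 − 194)/√[1467.24·(1/19 + 1/45)] = 2.2901
df = n₁ + n₂ − 2 = 62
Two-sided p-value ≈ 0.025
Since p ≈ 0.025 < α = 0.05, reject H0; the evidence is statistically significant.

t = 2.2901; reject H0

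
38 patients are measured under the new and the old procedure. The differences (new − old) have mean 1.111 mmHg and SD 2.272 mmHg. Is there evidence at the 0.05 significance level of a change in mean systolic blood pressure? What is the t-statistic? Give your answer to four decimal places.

3.0144

H0: μ_d = 0; H1: μ_d ≠ 0 (paired t-test on the differences, two-sided).
t = d̄/(s_d/√n) = 1.111/(2.272/√38) = 3.0144
df = n − 1 = 37
Two-sided p-value ≈ 0.0046
Since p ≈ 0.0046 < α = 0.05, reject H0; the data support H1.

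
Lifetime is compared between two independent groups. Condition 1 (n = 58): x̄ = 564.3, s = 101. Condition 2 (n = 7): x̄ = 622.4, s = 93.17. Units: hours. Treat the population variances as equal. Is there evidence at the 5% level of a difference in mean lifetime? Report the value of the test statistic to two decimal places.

Let group 1 = condition 1, group 2 = condition 2. H0: μ_1 = μ_2; H1: μ_1 ≠ μ_2 (two-sample pooled-variance t-test, two-sided).
s_p² = [(58−1)·101² + (7−1)·93.17²]/(58+7−2) = 10056.2
t = (564.3 − 622.4)/√[10056.2·(1/58 + 1/7)] = -1.45
df = n₁ + n₂ − 2 = 63
Two-sided p-value ≈ 0.1526
Since p ≈ 0.1526 > α = 0.05, fail to reject H0; the evidence is not statistically significant.

-1.45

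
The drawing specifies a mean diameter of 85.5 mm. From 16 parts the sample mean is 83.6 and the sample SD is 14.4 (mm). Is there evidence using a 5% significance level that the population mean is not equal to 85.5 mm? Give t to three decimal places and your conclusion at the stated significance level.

H0: μ = 85.5; H1: μ ≠ 85.5 (one-sample t-test, two-sided).
t = (x̄ − μ₀)/(s/√n) = (83.6 − 85.5)/(14.4/√16) = -0.528
df = n − 1 = 15
Two-sided p-value ≈ 0.605
Since p ≈ 0.605 > α = 0.05, fail to reject H0; the evidence is not statistically significant.

t = -0.528; fail to reject H0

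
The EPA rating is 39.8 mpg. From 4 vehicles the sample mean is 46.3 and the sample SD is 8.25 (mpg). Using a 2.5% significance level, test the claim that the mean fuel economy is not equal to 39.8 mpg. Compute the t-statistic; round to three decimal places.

H0: μ = 39.8; H1: μ ≠ 39.8 (one-sample t-test, two-sided).
t = (x̄ − μ₀)/(s/√n) = (46.3 − 39.8)/(8.25/√4) = 1.576
df = n − 1 = 3
Two-sided p-value ≈ 0.213
Since p ≈ 0.213 > α = 0.025, fail to reject H0; the evidence is not statistically significant.

1.576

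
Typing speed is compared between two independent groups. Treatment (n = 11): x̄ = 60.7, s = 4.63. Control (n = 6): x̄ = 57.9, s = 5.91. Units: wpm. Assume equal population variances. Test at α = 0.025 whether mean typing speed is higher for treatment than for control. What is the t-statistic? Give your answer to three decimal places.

Let group 1 = treatment, group 2 = control. H0: μ_1 = μ_2; H1: μ_1 > μ_2 (two-sample pooled-variance t-test, right-tailed).
s_p² = [(11−1)·4.63² + (6−1)·5.91²]/(11+6−2) = 25.934
t = (60.7 − 57.9)/√[25.934·(1/11 + 1/6)] = 1.083
df = n₁ + n₂ − 2 = 15
p-value = P(T ≥ 1.083) ≈ 0.148
Since p ≈ 0.148 > α = 0.025, fail to reject H0; the evidence is not statistically significant.

1.083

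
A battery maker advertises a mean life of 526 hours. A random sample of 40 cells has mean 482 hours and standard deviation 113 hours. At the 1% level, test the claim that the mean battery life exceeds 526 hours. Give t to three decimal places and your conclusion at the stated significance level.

t = -2.463; fail to reject H0

H0: μ = 526; H1: μ > 526 (one-sample t-test, right-tailed).
t = (x̄ − μ₀)/(s/√n) = (482 − 526)/(113/√40) = -2.463
df = n − 1 = 39
p-value = P(T ≥ -2.463) ≈ 0.9908
Since p ≈ 0.9908 > α = 0.01, fail to reject H0; the evidence is not statistically significant.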